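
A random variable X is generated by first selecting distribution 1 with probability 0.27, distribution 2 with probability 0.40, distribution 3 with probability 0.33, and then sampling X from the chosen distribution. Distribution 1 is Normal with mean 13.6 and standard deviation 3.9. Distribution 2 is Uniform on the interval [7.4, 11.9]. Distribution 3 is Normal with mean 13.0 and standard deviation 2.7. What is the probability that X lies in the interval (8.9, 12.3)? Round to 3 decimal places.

Conditional on each component, P(8.9 < X < 12.3): 1: 0.255364; 2: 0.666667; 3: 0.333276.
By total probability, P(8.9 < X < 12.3) = 0.27·0.255364 + 0.4·0.666667 + 0.33·0.333276 = 0.445596.

0.446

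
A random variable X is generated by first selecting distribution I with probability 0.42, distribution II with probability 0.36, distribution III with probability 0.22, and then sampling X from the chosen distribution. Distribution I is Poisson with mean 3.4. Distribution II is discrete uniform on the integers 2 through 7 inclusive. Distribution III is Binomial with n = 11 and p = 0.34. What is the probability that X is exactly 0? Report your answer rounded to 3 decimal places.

0.016

Conditional on each component, P(X = 0): I: 0.0333733; II: 0; III: 0.010351.
By total probability, P(X = 0) = 0.42·0.0333733 + 0.36·0 + 0.22·0.010351 = 0.016294.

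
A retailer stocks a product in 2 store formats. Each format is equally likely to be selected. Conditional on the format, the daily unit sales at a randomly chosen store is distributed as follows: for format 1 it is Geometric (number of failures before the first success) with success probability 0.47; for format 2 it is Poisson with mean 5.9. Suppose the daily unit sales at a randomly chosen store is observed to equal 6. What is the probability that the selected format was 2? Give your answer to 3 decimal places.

Likelihoods P(X=6 | ·): 1: 0.0104172; 2: 0.160488.
Posterior ∝ prior × likelihood. Numerator for 2: 0.5·0.160488 = 0.0802439.
Normalizing constant: 0.5·0.0104172 + 0.5·0.160488 = 0.0854525.
P(2 | observation) = 0.0802439 / 0.0854525 = 0.939047.

0.939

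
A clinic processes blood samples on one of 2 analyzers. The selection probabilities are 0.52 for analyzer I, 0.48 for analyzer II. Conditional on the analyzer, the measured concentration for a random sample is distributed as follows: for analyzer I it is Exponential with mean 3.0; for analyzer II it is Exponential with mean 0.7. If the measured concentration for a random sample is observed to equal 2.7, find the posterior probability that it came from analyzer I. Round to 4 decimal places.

Likelihoods f(2.7 | ·): I: 0.135523; II: 0.0301833.
Posterior ∝ prior × likelihood. Numerator for I: 0.52·0.135523 = 0.0704721.
Normalizing constant: 0.52·0.135523 + 0.48·0.0301833 = 0.08496.
P(I | observation) = 0.0704721 / 0.08496 = 0.829473.

0.8295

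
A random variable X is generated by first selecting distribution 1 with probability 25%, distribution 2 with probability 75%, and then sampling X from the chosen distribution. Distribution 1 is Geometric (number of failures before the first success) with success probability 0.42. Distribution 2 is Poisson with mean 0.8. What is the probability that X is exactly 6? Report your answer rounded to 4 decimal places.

0.0041

Conditional on each component, P(X = 6): 1: 0.0159889; 2: 0.000163596.
By total probability, P(X = 6) = 0.25·0.0159889 + 0.75·0.000163596 = 0.00411991.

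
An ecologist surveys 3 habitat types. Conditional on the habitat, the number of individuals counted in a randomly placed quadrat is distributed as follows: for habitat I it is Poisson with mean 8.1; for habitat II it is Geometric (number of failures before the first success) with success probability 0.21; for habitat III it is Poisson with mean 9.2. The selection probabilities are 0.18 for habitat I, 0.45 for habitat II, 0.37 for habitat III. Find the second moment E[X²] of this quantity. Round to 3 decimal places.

62.418

For each component E[X²] = Var + (mean)², giving I: 73.71; II: 32.0658; III: 93.84.
Overall E[X²] = 0.18·73.71 + 0.45·32.0658 + 0.37·93.84 = 62.4182.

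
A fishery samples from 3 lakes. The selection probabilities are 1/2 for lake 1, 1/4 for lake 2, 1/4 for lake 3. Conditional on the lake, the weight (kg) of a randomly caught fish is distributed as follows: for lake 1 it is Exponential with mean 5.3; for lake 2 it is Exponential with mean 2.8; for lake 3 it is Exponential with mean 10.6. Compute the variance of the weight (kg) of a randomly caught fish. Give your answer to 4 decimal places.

52.1900

Per component, 1: μ=5.3, E[X²]=56.18; 2: μ=2.8, E[X²]=15.68; 3: μ=10.6, E[X²]=224.72.
E[X] = 0.5·5.3 + 0.25·2.8 + 0.25·10.6 = 6.
E[X²] = 0.5·56.18 + 0.25·15.68 + 0.25·224.72 = 88.19.
Var(X) = E[X²] − (E[X])² = 88.19 − 36 = 52.19.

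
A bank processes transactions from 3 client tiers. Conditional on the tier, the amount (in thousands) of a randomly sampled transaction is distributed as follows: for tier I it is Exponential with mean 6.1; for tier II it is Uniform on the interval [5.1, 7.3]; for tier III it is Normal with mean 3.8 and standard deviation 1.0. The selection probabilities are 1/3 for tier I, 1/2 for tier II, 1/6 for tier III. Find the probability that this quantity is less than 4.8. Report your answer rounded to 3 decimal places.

0.322

Conditional on each tier, P(X < 4.8): I: 0.544739; II: 0; III: 0.841345.
By total probability, P(X < 4.8) = 0.333333·0.544739 + 0.5·0 + 0.166667·0.841345 = 0.321804.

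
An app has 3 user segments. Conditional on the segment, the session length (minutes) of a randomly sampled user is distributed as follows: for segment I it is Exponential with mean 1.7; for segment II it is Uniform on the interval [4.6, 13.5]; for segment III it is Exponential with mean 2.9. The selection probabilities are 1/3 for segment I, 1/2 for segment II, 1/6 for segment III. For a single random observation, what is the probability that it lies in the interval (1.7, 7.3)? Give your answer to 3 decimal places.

0.349

Conditional on each segment, P(1.7 < X < 7.3): I: 0.354231; II: 0.303371; III: 0.475752.
By total probability, P(1.7 < X < 7.3) = 0.333333·0.354231 + 0.5·0.303371 + 0.166667·0.475752 = 0.349054.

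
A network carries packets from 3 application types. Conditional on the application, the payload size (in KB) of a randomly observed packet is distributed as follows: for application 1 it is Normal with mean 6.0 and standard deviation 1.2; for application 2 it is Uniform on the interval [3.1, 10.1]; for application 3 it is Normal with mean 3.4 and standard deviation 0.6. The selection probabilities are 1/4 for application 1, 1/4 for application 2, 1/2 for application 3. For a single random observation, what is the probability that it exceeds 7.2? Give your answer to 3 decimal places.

0.143

Conditional on each application, P(X > 7.2): 1: 0.158655; 2: 0.414286; 3: 1.1996e-10.
By total probability, P(X > 7.2) = 0.25·0.158655 + 0.25·0.414286 + 0.5·1.1996e-10 = 0.143235.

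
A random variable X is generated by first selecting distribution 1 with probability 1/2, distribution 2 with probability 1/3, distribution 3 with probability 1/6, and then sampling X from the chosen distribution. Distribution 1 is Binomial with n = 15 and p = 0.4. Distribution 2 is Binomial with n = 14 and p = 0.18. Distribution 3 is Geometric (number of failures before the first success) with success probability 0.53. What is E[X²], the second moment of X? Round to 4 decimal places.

For each component E[X²] = Var + (mean)², giving 1: 39.6; 2: 8.4168; 3: 2.45959.
Overall E[X²] = 0.5·39.6 + 0.333333·8.4168 + 0.166667·2.45959 = 23.0155.

23.0155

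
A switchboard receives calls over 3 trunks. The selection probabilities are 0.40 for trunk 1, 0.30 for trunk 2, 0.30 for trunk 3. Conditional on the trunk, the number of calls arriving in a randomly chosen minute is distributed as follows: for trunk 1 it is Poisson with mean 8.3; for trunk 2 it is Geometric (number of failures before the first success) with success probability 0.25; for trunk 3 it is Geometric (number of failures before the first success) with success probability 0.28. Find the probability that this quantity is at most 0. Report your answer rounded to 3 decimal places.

0.159

Conditional on each trunk, P(X ≤ 0): 1: 0.000248517; 2: 0.25; 3: 0.28.
By total probability, P(X ≤ 0) = 0.4·0.000248517 + 0.3·0.25 + 0.3·0.28 = 0.159099.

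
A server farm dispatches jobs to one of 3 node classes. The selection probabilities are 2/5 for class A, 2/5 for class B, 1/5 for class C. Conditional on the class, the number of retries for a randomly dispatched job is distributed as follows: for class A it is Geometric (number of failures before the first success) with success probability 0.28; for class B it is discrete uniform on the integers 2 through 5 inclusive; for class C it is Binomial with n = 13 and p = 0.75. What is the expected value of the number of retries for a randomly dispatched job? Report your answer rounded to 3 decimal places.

Component means — A: 2.57143; B: 3.5; C: 9.75.
E[X] = 0.4·2.57143 + 0.4·3.5 + 0.2·9.75 = 4.37857.

4.379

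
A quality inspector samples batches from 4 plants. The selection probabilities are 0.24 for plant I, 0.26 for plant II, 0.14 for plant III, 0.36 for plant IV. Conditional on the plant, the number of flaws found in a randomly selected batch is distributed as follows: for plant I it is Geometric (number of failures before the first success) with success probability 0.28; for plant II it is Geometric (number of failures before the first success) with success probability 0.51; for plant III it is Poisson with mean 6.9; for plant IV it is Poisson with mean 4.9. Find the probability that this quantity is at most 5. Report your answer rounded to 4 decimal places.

0.7349

Conditional on each plant, P(X ≤ 5): I: 0.860686; II: 0.986159; III: 0.313662; IV: 0.633501.
By total probability, P(X ≤ 5) = 0.24·0.860686 + 0.26·0.986159 + 0.14·0.313662 + 0.36·0.633501 = 0.734939.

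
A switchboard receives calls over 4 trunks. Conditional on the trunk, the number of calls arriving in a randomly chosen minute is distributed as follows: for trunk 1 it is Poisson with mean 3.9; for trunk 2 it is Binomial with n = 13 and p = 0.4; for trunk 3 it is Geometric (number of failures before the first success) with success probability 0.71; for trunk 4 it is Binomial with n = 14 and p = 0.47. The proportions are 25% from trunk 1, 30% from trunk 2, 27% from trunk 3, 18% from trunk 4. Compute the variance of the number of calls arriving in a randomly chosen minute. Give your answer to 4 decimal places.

Per component, 1: μ=3.9, E[X²]=19.11; 2: μ=5.2, E[X²]=30.16; 3: μ=0.408451, E[X²]=0.742115; 4: μ=6.58, E[X²]=46.7838.
E[X] = 0.25·3.9 + 0.3·5.2 + 0.27·0.408451 + 0.18·6.58 = 3.82968.
E[X²] = 0.25·19.11 + 0.3·30.16 + 0.27·0.742115 + 0.18·46.7838 = 22.447.
Var(X) = E[X²] − (E[X])² = 22.447 − 14.6665 = 7.78049.

7.7805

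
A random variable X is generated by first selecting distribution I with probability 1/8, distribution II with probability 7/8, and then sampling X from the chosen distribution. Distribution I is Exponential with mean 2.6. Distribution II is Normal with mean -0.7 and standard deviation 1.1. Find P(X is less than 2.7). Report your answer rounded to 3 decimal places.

0.955

Conditional on each component, P(X < 2.7): I: 0.646001; II: 0.999002.
By total probability, P(X < 2.7) = 0.125·0.646001 + 0.875·0.999002 = 0.954877.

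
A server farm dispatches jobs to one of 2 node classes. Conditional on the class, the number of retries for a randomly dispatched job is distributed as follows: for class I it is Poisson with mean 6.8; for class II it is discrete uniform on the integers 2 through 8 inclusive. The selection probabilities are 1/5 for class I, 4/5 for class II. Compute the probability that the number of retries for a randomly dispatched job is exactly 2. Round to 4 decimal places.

0.1194

Conditional on each class, P(X = 2): I: 0.0257505; II: 0.142857.
By total probability, P(X = 2) = 0.2·0.0257505 + 0.8·0.142857 = 0.119436.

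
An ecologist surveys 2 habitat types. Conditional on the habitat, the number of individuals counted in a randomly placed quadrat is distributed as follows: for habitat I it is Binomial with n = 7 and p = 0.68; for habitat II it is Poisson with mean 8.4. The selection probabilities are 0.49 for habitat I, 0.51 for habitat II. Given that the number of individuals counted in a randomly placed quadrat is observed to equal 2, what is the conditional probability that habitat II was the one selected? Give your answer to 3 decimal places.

Likelihoods P(X=2 | ·): I: 0.0325827; II: 0.00793332.
Posterior ∝ prior × likelihood. Numerator for II: 0.51·0.00793332 = 0.00404599.
Normalizing constant: 0.49·0.0325827 + 0.51·0.00793332 = 0.0200115.
P(II | observation) = 0.00404599 / 0.0200115 = 0.202183.

0.202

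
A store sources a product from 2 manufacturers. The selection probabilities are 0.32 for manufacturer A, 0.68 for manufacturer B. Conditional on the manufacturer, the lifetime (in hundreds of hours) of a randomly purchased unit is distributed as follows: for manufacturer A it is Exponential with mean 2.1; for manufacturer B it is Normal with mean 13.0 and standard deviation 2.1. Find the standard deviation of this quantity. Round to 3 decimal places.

Per component, A: μ=2.1, E[X²]=8.82; B: μ=13, E[X²]=173.41.
E[X] = 0.32·2.1 + 0.68·13 = 9.512.
E[X²] = 0.32·8.82 + 0.68·173.41 = 120.741.
Var(X) = E[X²] − (E[X])² = 120.741 − 90.4781 = 30.2631.
SD(X) = √30.2631 = 5.50119.

5.501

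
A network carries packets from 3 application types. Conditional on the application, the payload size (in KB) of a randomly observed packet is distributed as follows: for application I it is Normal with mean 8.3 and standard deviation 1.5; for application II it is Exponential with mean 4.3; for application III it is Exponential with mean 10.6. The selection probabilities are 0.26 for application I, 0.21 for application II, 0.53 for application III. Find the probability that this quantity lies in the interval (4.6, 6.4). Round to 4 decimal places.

0.1032

Conditional on each application, P(4.6 < X < 6.4): I: 0.0958184; II: 0.117348; III: 0.101192.
By total probability, P(4.6 < X < 6.4) = 0.26·0.0958184 + 0.21·0.117348 + 0.53·0.101192 = 0.103188.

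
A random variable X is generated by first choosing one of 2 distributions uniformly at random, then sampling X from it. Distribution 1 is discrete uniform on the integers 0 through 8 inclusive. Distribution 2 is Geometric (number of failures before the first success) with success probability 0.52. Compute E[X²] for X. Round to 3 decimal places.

For each component E[X²] = Var + (mean)², giving 1: 22.6667; 2: 2.62722.
Overall E[X²] = 0.5·22.6667 + 0.5·2.62722 = 12.6469.

12.647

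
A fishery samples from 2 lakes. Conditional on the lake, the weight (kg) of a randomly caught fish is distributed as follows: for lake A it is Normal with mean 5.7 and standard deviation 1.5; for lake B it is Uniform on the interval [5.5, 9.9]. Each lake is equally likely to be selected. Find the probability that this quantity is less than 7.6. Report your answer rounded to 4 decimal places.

Conditional on each lake, P(X < 7.6): A: 0.897363; B: 0.477273.
By total probability, P(X < 7.6) = 0.5·0.897363 + 0.5·0.477273 = 0.687318.

0.6873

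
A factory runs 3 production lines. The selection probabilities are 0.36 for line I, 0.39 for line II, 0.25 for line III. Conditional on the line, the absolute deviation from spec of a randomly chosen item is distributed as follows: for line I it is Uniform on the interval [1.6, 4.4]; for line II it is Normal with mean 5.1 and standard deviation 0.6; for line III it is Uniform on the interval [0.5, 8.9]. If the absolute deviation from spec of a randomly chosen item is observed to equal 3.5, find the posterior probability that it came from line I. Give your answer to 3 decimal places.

Likelihoods f(3.5 | ·): I: 0.357143; II: 0.0189933; III: 0.119048.
Posterior ∝ prior × likelihood. Numerator for I: 0.36·0.357143 = 0.128571.
Normalizing constant: 0.36·0.357143 + 0.39·0.0189933 + 0.25·0.119048 = 0.165741.
P(I | observation) = 0.128571 / 0.165741 = 0.775738.

0.776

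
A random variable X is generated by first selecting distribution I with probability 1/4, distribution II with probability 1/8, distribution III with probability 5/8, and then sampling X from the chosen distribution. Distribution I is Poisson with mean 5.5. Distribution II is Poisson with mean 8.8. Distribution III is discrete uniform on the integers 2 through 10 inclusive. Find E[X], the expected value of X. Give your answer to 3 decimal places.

Component means — I: 5.5; II: 8.8; III: 6.
E[X] = 0.25·5.5 + 0.125·8.8 + 0.625·6 = 6.225.

6.225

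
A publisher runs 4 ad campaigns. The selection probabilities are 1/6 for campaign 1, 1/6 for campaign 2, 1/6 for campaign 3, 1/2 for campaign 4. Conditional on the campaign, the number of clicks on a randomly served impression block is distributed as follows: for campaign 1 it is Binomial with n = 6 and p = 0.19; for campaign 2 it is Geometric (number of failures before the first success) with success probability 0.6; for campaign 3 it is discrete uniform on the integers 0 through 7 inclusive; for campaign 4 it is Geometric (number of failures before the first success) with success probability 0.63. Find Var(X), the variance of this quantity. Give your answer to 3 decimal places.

2.797

Per component, 1: μ=1.14, E[X²]=2.223; 2: μ=0.666667, E[X²]=1.55556; 3: μ=3.5, E[X²]=17.5; 4: μ=0.587302, E[X²]=1.27715.
E[X] = 0.166667·1.14 + 0.166667·0.666667 + 0.166667·3.5 + 0.5·0.587302 = 1.1781.
E[X²] = 0.166667·2.223 + 0.166667·1.55556 + 0.166667·17.5 + 0.5·1.27715 = 4.185.
Var(X) = E[X²] − (E[X])² = 4.185 − 1.38791 = 2.79709.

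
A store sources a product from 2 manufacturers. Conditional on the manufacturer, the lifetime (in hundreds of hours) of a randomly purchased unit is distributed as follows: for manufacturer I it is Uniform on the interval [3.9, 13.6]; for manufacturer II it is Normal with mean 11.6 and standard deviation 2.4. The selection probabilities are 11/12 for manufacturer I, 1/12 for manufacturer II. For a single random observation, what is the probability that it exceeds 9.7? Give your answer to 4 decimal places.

0.4340

Conditional on each manufacturer, P(X > 9.7): I: 0.402062; II: 0.785722.
By total probability, P(X > 9.7) = 0.916667·0.402062 + 0.0833333·0.785722 = 0.434034.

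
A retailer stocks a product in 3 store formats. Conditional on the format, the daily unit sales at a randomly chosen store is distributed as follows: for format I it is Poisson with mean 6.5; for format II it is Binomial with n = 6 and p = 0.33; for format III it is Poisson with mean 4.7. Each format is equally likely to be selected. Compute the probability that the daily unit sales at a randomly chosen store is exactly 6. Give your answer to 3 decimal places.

0.098

Conditional on each format, P(X = 6): I: 0.157483; II: 0.00129147; III: 0.136167.
By total probability, P(X = 6) = 0.333333·0.157483 + 0.333333·0.00129147 + 0.333333·0.136167 = 0.0983137.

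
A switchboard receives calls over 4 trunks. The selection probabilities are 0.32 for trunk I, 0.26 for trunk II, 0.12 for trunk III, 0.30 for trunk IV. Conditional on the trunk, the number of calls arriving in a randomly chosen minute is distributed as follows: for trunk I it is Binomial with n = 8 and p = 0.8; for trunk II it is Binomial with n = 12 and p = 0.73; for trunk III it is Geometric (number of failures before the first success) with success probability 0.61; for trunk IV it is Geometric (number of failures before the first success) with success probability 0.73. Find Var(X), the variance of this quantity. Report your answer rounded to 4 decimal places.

14.0817

Per component, I: μ=6.4, E[X²]=42.24; II: μ=8.76, E[X²]=79.1028; III: μ=0.639344, E[X²]=1.45687; IV: μ=0.369863, E[X²]=0.64346.
E[X] = 0.32·6.4 + 0.26·8.76 + 0.12·0.639344 + 0.3·0.369863 = 4.51328.
E[X²] = 0.32·42.24 + 0.26·79.1028 + 0.12·1.45687 + 0.3·0.64346 = 34.4514.
Var(X) = E[X²] − (E[X])² = 34.4514 − 20.3697 = 14.0817.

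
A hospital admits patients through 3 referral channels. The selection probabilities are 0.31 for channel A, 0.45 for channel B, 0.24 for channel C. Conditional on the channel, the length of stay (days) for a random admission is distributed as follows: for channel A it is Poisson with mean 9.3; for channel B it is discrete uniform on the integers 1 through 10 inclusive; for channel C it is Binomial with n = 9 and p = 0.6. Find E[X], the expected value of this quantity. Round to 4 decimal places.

Component means — A: 9.3; B: 5.5; C: 5.4.
E[X] = 0.31·9.3 + 0.45·5.5 + 0.24·5.4 = 6.654.

6.6540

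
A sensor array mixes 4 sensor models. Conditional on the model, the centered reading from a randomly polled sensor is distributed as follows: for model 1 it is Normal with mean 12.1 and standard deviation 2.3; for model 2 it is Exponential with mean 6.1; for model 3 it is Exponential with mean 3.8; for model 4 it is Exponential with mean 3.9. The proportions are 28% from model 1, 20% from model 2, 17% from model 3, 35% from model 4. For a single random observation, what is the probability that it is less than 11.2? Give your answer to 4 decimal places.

0.7568

Conditional on each model, P(X < 11.2): 1: 0.347786; 2: 0.840556; 3: 0.947522; 4: 0.943403.
By total probability, P(X < 11.2) = 0.28·0.347786 + 0.2·0.840556 + 0.17·0.947522 + 0.35·0.943403 = 0.756761.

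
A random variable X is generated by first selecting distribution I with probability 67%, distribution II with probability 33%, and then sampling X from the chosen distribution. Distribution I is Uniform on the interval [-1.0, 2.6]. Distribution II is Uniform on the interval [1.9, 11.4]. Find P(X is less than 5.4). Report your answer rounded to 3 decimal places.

0.792

Conditional on each component, P(X < 5.4): I: 1; II: 0.368421.
By total probability, P(X < 5.4) = 0.67·1 + 0.33·0.368421 = 0.791579.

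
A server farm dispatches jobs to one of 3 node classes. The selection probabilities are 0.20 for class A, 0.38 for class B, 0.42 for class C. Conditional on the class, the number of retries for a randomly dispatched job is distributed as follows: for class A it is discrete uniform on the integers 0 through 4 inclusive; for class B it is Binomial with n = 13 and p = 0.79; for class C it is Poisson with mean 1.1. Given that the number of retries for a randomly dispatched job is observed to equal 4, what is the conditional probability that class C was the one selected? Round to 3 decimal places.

0.175

Likelihoods P(X=4 | ·): A: 0.2; B: 0.000221201; C: 0.0203065.
Posterior ∝ prior × likelihood. Numerator for C: 0.42·0.0203065 = 0.00852874.
Normalizing constant: 0.2·0.2 + 0.38·0.000221201 + 0.42·0.0203065 = 0.0486128.
P(C | observation) = 0.00852874 / 0.0486128 = 0.175442.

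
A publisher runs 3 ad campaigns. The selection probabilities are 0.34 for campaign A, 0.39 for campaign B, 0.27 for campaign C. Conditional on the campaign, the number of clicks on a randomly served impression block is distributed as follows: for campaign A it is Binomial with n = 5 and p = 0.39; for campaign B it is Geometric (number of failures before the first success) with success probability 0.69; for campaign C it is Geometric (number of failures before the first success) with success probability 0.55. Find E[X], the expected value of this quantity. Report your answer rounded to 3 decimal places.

1.059

Component means — A: 1.95; B: 0.449275; C: 0.818182.
E[X] = 0.34·1.95 + 0.39·0.449275 + 0.27·0.818182 = 1.05913.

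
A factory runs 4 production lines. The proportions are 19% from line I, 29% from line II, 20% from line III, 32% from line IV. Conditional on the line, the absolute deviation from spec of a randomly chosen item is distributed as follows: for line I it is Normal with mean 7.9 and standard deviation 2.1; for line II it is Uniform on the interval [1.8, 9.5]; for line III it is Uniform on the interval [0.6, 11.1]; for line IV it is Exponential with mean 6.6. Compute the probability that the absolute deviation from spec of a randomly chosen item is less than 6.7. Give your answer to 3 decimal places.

0.559

Conditional on each line, P(X < 6.7): I: 0.283855; II: 0.636364; III: 0.580952; IV: 0.637652.
By total probability, P(X < 6.7) = 0.19·0.283855 + 0.29·0.636364 + 0.2·0.580952 + 0.32·0.637652 = 0.558717.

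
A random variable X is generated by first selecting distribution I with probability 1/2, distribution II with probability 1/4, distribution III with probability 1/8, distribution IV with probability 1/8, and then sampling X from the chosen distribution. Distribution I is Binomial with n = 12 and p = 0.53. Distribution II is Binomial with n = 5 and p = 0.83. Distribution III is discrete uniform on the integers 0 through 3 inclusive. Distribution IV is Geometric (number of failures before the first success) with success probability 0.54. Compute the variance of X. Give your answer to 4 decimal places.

Per component, I: μ=6.36, E[X²]=43.4388; II: μ=4.15, E[X²]=17.928; III: μ=1.5, E[X²]=3.5; IV: μ=0.851852, E[X²]=2.30316.
E[X] = 0.5·6.36 + 0.25·4.15 + 0.125·1.5 + 0.125·0.851852 = 4.51148.
E[X²] = 0.5·43.4388 + 0.25·17.928 + 0.125·3.5 + 0.125·2.30316 = 26.9268.
Var(X) = E[X²] − (E[X])² = 26.9268 − 20.3535 = 6.57333.

6.5733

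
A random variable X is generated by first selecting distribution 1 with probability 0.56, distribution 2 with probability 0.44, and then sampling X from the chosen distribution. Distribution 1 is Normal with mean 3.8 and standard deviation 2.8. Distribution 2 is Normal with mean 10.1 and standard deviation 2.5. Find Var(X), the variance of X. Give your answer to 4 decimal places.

Per component, 1: μ=3.8, E[X²]=22.28; 2: μ=10.1, E[X²]=108.26.
E[X] = 0.56·3.8 + 0.44·10.1 = 6.572.
E[X²] = 0.56·22.28 + 0.44·108.26 = 60.1112.
Var(X) = E[X²] − (E[X])² = 60.1112 − 43.1912 = 16.92.

16.9200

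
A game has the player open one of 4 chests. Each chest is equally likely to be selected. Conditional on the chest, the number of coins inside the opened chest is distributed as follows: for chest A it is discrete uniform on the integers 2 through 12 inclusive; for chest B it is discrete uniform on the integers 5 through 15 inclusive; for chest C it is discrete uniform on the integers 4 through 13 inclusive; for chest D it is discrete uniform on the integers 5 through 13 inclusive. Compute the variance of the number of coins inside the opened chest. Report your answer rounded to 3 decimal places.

Per component, A: μ=7, E[X²]=59; B: μ=10, E[X²]=110; C: μ=8.5, E[X²]=80.5; D: μ=9, E[X²]=87.6667.
E[X] = 0.25·7 + 0.25·10 + 0.25·8.5 + 0.25·9 = 8.625.
E[X²] = 0.25·59 + 0.25·110 + 0.25·80.5 + 0.25·87.6667 = 84.2917.
Var(X) = E[X²] − (E[X])² = 84.2917 − 74.3906 = 9.90104.

9.901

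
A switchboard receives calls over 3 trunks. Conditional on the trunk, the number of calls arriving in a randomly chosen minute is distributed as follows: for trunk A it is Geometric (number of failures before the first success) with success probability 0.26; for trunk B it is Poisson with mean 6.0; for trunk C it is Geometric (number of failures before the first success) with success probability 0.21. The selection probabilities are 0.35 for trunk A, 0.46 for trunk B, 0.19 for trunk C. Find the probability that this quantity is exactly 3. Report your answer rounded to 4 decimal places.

Conditional on each trunk, P(X = 3): A: 0.105358; B: 0.0892351; C: 0.103538.
By total probability, P(X = 3) = 0.35·0.105358 + 0.46·0.0892351 + 0.19·0.103538 = 0.0975958.

0.0976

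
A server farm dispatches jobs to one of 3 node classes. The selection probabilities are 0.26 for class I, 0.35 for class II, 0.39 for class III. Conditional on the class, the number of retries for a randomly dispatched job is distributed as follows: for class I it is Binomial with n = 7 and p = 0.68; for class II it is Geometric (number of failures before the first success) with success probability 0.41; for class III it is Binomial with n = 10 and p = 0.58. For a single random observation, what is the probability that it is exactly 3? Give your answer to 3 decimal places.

0.081

Conditional on each class, P(X = 3): I: 0.115397; II: 0.0842054; III: 0.0539772.
By total probability, P(X = 3) = 0.26·0.115397 + 0.35·0.0842054 + 0.39·0.0539772 = 0.0805262.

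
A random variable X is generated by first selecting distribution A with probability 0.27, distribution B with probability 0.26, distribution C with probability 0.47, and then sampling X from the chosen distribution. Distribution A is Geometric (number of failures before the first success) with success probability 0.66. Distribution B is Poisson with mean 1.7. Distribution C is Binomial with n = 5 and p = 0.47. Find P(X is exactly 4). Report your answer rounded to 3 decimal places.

Conditional on each component, P(X = 4): A: 0.00881982; B: 0.0635746; C: 0.129312.
By total probability, P(X = 4) = 0.27·0.00881982 + 0.26·0.0635746 + 0.47·0.129312 = 0.0796872.

0.080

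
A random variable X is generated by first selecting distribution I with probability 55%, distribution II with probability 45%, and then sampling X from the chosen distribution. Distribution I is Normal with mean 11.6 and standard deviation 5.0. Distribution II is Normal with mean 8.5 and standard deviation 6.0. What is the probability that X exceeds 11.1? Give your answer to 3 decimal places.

0.446

Conditional on each component, P(X > 11.1): I: 0.539828; II: 0.332386.
By total probability, P(X > 11.1) = 0.55·0.539828 + 0.45·0.332386 = 0.446479.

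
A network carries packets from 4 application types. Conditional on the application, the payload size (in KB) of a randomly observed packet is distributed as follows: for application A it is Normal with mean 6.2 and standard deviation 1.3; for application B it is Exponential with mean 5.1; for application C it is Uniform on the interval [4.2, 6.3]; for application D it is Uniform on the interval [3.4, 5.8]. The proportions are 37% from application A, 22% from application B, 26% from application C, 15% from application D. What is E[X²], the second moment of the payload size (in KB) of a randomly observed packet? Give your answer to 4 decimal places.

36.8003

For each component E[X²] = Var + (mean)², giving A: 40.13; B: 52.02; C: 27.93; D: 21.64.
Overall E[X²] = 0.37·40.13 + 0.22·52.02 + 0.26·27.93 + 0.15·21.64 = 36.8003.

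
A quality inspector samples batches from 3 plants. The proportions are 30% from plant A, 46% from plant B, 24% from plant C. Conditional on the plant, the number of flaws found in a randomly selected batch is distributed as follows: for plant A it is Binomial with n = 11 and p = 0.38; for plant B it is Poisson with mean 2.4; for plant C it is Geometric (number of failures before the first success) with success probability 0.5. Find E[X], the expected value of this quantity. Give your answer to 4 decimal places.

2.5980

Component means — A: 4.18; B: 2.4; C: 1.
E[X] = 0.3·4.18 + 0.46·2.4 + 0.24·1 = 2.598.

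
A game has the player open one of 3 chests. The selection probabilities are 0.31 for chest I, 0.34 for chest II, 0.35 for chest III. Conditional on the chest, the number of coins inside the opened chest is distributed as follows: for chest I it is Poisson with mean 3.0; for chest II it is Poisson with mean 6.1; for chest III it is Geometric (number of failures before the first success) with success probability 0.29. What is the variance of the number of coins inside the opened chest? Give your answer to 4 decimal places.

8.5916

Per component, I: μ=3, E[X²]=12; II: μ=6.1, E[X²]=43.31; III: μ=2.44828, E[X²]=14.4364.
E[X] = 0.31·3 + 0.34·6.1 + 0.35·2.44828 = 3.8609.
E[X²] = 0.31·12 + 0.34·43.31 + 0.35·14.4364 = 23.4981.
Var(X) = E[X²] − (E[X])² = 23.4981 − 14.9065 = 8.59161.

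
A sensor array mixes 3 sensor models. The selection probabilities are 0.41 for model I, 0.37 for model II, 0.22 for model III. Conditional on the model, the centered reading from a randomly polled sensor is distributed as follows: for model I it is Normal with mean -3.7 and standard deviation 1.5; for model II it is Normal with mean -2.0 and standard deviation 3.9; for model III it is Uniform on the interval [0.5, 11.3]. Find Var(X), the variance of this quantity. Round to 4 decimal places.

Per component, I: μ=-3.7, E[X²]=15.94; II: μ=-2, E[X²]=19.21; III: μ=5.9, E[X²]=44.53.
E[X] = 0.41·-3.7 + 0.37·-2 + 0.22·5.9 = -0.959.
E[X²] = 0.41·15.94 + 0.37·19.21 + 0.22·44.53 = 23.4397.
Var(X) = E[X²] − (E[X])² = 23.4397 − 0.919681 = 22.52.

22.5200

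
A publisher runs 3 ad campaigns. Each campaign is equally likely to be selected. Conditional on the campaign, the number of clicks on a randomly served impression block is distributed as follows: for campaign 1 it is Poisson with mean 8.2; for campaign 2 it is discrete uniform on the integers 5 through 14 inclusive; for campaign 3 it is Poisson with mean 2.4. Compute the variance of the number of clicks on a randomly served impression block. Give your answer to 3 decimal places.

15.810

Per component, 1: μ=8.2, E[X²]=75.44; 2: μ=9.5, E[X²]=98.5; 3: μ=2.4, E[X²]=8.16.
E[X] = 0.333333·8.2 + 0.333333·9.5 + 0.333333·2.4 = 6.7.
E[X²] = 0.333333·75.44 + 0.333333·98.5 + 0.333333·8.16 = 60.7.
Var(X) = E[X²] − (E[X])² = 60.7 − 44.89 = 15.81.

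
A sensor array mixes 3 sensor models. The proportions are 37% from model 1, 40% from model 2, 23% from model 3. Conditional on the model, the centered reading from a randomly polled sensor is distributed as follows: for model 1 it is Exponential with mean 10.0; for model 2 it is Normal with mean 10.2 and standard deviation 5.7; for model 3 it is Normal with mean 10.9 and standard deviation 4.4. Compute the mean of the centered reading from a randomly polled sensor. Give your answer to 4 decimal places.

10.2870

Component means — 1: 10; 2: 10.2; 3: 10.9.
E[X] = 0.37·10 + 0.4·10.2 + 0.23·10.9 = 10.287.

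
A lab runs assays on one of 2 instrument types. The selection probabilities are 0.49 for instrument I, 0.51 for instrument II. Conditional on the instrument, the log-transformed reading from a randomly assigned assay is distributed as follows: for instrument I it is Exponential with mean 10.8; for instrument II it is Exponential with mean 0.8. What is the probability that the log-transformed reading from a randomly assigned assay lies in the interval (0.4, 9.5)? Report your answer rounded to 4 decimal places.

Conditional on each instrument, P(0.4 < X < 9.5): I: 0.548704; II: 0.606524.
By total probability, P(0.4 < X < 9.5) = 0.49·0.548704 + 0.51·0.606524 = 0.578192.

0.5782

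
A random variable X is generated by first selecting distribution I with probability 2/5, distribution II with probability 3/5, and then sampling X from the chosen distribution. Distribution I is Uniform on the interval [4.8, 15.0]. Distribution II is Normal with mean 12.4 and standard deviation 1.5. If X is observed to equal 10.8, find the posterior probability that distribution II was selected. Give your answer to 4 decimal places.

Likelihoods f(10.8 | ·): I: 0.0980392; II: 0.150575.
Posterior ∝ prior × likelihood. Numerator for II: 0.6·0.150575 = 0.0903451.
Normalizing constant: 0.4·0.0980392 + 0.6·0.150575 = 0.129561.
P(II | observation) = 0.0903451 / 0.129561 = 0.697318.

0.6973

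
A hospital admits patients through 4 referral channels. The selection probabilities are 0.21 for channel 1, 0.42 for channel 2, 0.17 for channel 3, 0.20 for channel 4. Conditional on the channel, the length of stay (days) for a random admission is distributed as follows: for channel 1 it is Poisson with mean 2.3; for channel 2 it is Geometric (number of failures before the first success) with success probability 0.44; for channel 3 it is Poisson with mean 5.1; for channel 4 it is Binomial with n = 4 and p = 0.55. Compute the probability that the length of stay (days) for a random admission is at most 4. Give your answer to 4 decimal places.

0.8612

Conditional on each channel, P(X ≤ 4): 1: 0.916249; 2: 0.944927; 3: 0.423125; 4: 1.
By total probability, P(X ≤ 4) = 0.21·0.916249 + 0.42·0.944927 + 0.17·0.423125 + 0.2·1 = 0.861213.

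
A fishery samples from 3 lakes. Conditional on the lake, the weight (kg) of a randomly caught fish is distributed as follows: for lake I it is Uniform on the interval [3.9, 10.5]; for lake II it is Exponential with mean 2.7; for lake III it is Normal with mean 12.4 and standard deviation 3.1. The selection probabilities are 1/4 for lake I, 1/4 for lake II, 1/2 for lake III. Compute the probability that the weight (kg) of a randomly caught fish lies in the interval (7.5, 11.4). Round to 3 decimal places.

Conditional on each lake, P(7.5 < X < 11.4): I: 0.454545; II: 0.0475105; III: 0.316527.
By total probability, P(7.5 < X < 11.4) = 0.25·0.454545 + 0.25·0.0475105 + 0.5·0.316527 = 0.283777.

0.284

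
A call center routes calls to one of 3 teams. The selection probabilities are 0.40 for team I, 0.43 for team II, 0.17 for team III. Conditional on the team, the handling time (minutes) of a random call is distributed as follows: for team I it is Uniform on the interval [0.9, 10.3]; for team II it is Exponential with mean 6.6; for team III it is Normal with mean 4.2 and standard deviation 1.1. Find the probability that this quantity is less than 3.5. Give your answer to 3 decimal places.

0.332

Conditional on each team, P(X < 3.5): I: 0.276596; II: 0.411573; III: 0.26227.
By total probability, P(X < 3.5) = 0.4·0.276596 + 0.43·0.411573 + 0.17·0.26227 = 0.332201.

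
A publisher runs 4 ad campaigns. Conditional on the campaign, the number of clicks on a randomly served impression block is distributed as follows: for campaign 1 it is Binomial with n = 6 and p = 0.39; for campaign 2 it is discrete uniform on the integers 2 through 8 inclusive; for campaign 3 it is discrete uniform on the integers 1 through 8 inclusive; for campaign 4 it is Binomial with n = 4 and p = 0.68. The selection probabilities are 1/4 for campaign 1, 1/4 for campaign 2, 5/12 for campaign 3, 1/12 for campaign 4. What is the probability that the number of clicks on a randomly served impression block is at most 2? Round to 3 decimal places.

0.313

Conditional on each campaign, P(X ≤ 2): 1: 0.565049; 2: 0.142857; 3: 0.25; 4: 0.383713.
By total probability, P(X ≤ 2) = 0.25·0.565049 + 0.25·0.142857 + 0.416667·0.25 + 0.0833333·0.383713 = 0.313119.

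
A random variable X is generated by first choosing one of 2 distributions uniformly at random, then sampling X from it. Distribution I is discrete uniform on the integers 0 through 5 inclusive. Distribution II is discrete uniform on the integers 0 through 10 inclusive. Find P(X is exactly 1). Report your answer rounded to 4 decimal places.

Conditional on each component, P(X = 1): I: 0.166667; II: 0.0909091.
By total probability, P(X = 1) = 0.5·0.166667 + 0.5·0.0909091 = 0.128788.

0.1288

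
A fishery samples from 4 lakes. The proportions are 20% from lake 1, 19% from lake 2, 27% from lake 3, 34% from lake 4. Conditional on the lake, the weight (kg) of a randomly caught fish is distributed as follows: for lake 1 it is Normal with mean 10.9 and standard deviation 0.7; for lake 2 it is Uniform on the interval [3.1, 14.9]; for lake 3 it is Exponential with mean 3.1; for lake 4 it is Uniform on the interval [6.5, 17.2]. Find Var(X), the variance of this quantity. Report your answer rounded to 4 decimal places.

Per component, 1: μ=10.9, E[X²]=119.3; 2: μ=9, E[X²]=92.6033; 3: μ=3.1, E[X²]=19.22; 4: μ=11.85, E[X²]=149.963.
E[X] = 0.2·10.9 + 0.19·9 + 0.27·3.1 + 0.34·11.85 = 8.756.
E[X²] = 0.2·119.3 + 0.19·92.6033 + 0.27·19.22 + 0.34·149.963 = 97.6316.
Var(X) = E[X²] − (E[X])² = 97.6316 − 76.6675 = 20.964.

20.9640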